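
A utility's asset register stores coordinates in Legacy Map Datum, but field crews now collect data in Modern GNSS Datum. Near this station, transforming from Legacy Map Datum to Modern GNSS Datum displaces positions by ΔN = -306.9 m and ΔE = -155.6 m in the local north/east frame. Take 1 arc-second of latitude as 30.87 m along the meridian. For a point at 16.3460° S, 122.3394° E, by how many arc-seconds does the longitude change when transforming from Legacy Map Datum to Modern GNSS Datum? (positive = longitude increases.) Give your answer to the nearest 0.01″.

At latitude -16.3460°, cos φ = 0.959580.
1″ of longitude at this latitude = 30.87 × cos φ = 29.6222 m, so Δλ = -155.6 / 29.6222 = -5.253″.

Δλ = -5.25″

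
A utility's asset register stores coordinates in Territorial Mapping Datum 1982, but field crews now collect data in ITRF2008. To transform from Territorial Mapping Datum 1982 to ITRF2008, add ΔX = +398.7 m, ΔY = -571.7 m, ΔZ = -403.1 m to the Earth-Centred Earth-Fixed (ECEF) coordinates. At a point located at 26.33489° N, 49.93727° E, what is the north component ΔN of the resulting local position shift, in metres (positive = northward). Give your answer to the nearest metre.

ΔN = -281 m

The local north axis is (−sin φ cos λ, −sin φ sin λ, cos φ), giving ΔN = -113.838 + 194.102 − 361.265 = -281.00 m.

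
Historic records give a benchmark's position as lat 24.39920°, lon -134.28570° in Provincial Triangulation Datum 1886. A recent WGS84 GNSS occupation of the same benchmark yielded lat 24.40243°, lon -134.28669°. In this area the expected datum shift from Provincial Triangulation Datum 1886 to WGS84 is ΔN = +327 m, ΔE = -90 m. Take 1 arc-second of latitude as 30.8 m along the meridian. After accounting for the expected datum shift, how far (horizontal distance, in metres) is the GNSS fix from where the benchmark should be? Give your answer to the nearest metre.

33 m

Observed coordinate differences: Δφ = +0.00323°, Δλ = -0.00099°.
Converting to metres (1° lat = 110880 m, cos φ = 0.910689): observed ΔN = 358.1 m, observed ΔE = -100.0 m.
Subtracting the expected shift leaves a residual of 358.1 − (327) = 31.1 m north and -100.0 − (-90) = -10.0 m east.
Residual distance = √(31.1² + (-10.0)²) = 32.7 m.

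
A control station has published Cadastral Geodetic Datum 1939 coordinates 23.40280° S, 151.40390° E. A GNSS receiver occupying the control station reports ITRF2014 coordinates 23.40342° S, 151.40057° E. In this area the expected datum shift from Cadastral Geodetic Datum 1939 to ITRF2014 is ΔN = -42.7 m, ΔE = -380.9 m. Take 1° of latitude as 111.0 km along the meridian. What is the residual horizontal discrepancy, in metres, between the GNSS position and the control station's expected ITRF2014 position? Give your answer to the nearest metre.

Observed coordinate differences: Δφ = -0.00062°, Δλ = -0.00333°.
Converting to metres (1° lat = 111000 m, cos φ = 0.917735): observed ΔN = -68.8 m, observed ΔE = -339.2 m.
Subtracting the expected shift leaves a residual of -68.8 − (-42.7) = -26.1 m north and -339.2 − (-380.9) = 41.7 m east.
Residual distance = √((-26.1)² + 41.7²) = 49.2 m.

49 m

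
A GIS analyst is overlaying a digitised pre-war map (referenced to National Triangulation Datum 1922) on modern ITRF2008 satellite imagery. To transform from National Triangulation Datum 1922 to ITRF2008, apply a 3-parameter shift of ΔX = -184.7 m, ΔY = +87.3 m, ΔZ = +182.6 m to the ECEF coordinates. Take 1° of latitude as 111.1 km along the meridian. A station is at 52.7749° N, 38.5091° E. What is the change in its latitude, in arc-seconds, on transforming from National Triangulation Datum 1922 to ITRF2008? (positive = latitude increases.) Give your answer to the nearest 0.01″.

sin φ = 0.796265, cos φ = 0.604948, sin λ = 0.622639, cos λ = 0.782509.
North component: ΔN = −sin φ cos λ·ΔX − sin φ sin λ·ΔY + cos φ·ΔZ = −(0.796265)(0.782509)(-184.7) − (0.796265)(0.622639)(87.3) + (0.604948)(182.6) = 182.27 m.
1° of latitude spans 111100 m, so Δφ = 182.27 / 111100 × 3600 = 5.906″.

Δφ = 5.91″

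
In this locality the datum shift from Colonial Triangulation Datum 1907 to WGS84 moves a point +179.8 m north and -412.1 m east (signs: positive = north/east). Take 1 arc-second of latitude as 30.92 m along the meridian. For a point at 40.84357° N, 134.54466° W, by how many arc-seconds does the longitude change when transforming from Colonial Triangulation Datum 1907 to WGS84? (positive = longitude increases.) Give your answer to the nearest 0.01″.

At latitude 40.84357°, cos φ = 0.756498.
1″ of longitude at this latitude = 30.92 × cos φ = 23.3909 m, so Δλ = -412.1 / 23.3909 = -17.618″.

Δλ = -17.62″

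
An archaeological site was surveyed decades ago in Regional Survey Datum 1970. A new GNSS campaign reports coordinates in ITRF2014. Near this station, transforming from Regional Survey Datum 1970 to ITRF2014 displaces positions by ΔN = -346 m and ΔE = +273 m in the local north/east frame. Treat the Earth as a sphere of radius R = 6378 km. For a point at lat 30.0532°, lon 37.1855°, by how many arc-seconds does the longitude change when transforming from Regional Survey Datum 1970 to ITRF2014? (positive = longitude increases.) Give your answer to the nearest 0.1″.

At latitude 30.0532°, cos φ = 0.865561.
One radian of longitude at latitude φ spans R cos φ, so Δλ = ΔE / (R cos φ) = 273.0 / (6378000 × 0.865561) = 4.9452e-05 rad = 10.200″.

Δλ = 10.2″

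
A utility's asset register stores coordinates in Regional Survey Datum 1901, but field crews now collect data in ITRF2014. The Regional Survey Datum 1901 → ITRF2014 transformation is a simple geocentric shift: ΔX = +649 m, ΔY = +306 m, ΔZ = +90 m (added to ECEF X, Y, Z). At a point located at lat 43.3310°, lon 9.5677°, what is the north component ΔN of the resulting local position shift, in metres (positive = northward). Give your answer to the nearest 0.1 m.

The local north axis is (−sin φ cos λ, −sin φ sin λ, cos φ), giving ΔN = -439.157 − 34.902 + 65.466 = -408.59 m.

ΔN = -408.6 m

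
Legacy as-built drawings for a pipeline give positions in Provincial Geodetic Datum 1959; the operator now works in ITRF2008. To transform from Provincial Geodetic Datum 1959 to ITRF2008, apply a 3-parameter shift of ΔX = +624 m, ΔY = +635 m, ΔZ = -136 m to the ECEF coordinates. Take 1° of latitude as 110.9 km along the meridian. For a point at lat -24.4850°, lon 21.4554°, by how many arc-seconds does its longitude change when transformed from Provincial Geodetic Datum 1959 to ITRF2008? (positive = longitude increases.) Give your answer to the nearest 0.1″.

sin φ = -0.414455, cos φ = 0.910070, sin λ = 0.365777, cos λ = 0.930703.
East component: ΔE = −sin λ·ΔX + cos λ·ΔY = −(0.365777)(624) + (0.930703)(635) = 362.75 m.
1° of latitude spans 110900 m; at latitude φ, 1° of longitude spans that × cos φ = 100926.7 m, so Δλ = 362.75 / 100926.7 × 3600 = 12.939″.

Δλ = 12.9″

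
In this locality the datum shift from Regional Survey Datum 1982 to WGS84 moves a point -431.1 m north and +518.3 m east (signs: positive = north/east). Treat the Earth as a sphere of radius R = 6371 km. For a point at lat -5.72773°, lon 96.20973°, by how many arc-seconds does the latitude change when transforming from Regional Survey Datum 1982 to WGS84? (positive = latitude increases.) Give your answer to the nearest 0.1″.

Δφ = -14.0″

On a sphere of radius R, 1 rad of latitude = R, so Δφ = ΔN / R = -431.1 / 6371000 = -6.7666e-05 rad = -13.957″.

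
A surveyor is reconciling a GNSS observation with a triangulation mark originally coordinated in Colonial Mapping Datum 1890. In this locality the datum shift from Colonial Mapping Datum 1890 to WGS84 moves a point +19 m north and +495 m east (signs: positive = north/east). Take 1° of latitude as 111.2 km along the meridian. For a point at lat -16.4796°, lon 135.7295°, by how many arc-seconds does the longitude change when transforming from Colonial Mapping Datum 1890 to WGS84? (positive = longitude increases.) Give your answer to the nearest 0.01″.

At latitude -16.4796°, cos φ = 0.958921.
1° of longitude at this latitude = 111.2 × cos φ = 106.63 km, so Δλ = 495.0 / 106632.0 = 0.0046421° = 16.712″.

Δλ = 16.71″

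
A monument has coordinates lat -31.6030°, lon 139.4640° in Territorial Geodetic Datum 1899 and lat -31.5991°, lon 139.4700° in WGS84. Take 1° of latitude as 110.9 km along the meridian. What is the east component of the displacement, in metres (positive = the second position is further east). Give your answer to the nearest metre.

Δφ = -31.5991° − -31.6030° = +0.0039°; Δλ = 139.4700° − 139.4640° = +0.0060°.
ΔN = Δφ × 110900 = 432.5 m; ΔE = Δλ × 110900 × cos(-31.6030°) = +0.0060 × 110900 × 0.851699 = 566.7 m.

ΔE = 567 m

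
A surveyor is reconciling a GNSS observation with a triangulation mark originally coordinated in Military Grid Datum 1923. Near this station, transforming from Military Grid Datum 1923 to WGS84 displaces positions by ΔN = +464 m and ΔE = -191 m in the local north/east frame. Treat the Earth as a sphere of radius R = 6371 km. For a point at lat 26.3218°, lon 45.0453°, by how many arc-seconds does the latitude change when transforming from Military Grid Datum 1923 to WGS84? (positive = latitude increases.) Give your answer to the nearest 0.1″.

Δφ = 15.0″

On a sphere of radius R, 1 rad of latitude = R, so Δφ = ΔN / R = 464.0 / 6371000 = 7.2830e-05 rad = 15.022″.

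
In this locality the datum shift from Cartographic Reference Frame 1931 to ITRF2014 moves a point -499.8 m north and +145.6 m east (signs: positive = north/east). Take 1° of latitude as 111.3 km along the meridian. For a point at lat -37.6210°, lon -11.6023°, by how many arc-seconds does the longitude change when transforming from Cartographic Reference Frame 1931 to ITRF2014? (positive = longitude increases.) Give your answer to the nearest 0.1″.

At latitude -37.6210°, cos φ = 0.792066.
1° of longitude at this latitude = 111.3 × cos φ = 88.16 km, so Δλ = 145.6 / 88156.9 = 0.0016516° = 5.946″.

Δλ = 5.9″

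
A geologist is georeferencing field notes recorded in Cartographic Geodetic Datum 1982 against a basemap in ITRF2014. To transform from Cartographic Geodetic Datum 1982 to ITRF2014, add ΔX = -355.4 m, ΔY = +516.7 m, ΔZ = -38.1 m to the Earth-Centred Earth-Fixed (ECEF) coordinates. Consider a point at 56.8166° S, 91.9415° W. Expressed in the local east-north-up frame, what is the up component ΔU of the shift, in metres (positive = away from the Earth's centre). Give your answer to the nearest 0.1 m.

The local up (radial) axis is (cos φ cos λ, cos φ sin λ, sin φ), giving ΔU = 6.590 − 282.638 + 31.887 = -244.16 m.

ΔU = -244.2 m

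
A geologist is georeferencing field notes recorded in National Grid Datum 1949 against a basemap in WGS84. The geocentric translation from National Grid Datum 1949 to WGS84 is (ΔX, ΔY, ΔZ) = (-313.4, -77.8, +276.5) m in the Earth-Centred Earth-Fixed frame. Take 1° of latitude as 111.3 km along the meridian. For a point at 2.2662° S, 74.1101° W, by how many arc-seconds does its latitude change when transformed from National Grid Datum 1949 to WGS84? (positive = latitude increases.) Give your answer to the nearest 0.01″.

sin φ = -0.039542, cos φ = 0.999218, sin λ = -0.961790, cos λ = 0.273790.
North component: ΔN = −sin φ cos λ·ΔX − sin φ sin λ·ΔY + cos φ·ΔZ = −(-0.039542)(0.273790)(-313.4) − (-0.039542)(-0.961790)(-77.8) + (0.999218)(276.5) = 275.85 m.
1° of latitude spans 111300 m, so Δφ = 275.85 / 111300 × 3600 = 8.922″.

Δφ = 8.92″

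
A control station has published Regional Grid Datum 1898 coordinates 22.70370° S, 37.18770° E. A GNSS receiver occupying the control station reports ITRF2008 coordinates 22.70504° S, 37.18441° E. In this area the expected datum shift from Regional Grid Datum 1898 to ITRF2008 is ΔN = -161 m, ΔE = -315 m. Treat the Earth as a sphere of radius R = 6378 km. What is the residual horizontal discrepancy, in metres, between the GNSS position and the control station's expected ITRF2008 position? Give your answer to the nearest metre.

Observed coordinate differences: Δφ = -0.00134°, Δλ = -0.00329°.
Converting to metres (1° lat = 111317 m, cos φ = 0.922513): observed ΔN = -149.2 m, observed ΔE = -337.9 m.
Subtracting the expected shift leaves a residual of -149.2 − (-161) = 11.8 m north and -337.9 − (-315) = -22.9 m east.
Residual distance = √(11.8² + (-22.9)²) = 25.7 m.

26 m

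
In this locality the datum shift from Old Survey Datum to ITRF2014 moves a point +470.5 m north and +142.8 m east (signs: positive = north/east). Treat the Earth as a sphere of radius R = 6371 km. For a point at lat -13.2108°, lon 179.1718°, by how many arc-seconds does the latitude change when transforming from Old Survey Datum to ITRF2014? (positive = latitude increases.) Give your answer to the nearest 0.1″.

On a sphere of radius R, 1 rad of latitude = R, so Δφ = ΔN / R = 470.5 / 6371000 = 7.3850e-05 rad = 15.233″.

Δφ = 15.2″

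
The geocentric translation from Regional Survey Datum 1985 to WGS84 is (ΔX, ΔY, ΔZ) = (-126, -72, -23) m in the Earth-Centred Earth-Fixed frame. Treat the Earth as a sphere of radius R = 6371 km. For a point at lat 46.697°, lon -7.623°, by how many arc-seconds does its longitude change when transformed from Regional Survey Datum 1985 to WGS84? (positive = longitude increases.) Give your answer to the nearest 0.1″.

Δλ = -4.2″

sin φ = 0.727737, cos φ = 0.685856, sin λ = -0.132654, cos λ = 0.991162.
East component: ΔE = −sin λ·ΔX + cos λ·ΔY = −(-0.132654)(-126) + (0.991162)(-72) = -88.08 m.
1° of latitude spans πR/180 = 111195 m; at latitude φ, 1° of longitude spans that × cos φ = 76263.8 m, so Δλ = -88.08 / 76263.8 × 3600 = -4.158″.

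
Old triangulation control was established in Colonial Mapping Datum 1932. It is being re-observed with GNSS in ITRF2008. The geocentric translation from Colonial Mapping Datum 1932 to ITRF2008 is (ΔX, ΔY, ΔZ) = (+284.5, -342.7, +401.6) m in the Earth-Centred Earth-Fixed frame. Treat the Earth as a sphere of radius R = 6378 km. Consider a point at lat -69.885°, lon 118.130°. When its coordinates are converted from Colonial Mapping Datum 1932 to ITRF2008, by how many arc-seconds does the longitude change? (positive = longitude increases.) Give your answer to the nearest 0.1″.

sin φ = -0.939004, cos φ = 0.343906, sin λ = 0.881880, cos λ = -0.471474.
East component: ΔE = −sin λ·ΔX + cos λ·ΔY = −(0.881880)(284.5) + (-0.471474)(-342.7) = -89.32 m.
1° of latitude spans πR/180 = 111317 m; at latitude φ, 1° of longitude spans that × cos φ = 38282.6 m, so Δλ = -89.32 / 38282.6 × 3600 = -8.400″.

Δλ = -8.4″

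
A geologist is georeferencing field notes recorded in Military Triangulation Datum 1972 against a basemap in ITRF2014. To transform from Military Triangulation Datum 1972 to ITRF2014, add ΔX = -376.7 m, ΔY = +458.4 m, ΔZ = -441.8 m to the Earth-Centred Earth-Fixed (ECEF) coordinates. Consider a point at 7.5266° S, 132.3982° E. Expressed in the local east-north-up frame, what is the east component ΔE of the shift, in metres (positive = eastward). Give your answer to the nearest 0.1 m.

At φ = -7.5266°, λ = 132.3982°: sin φ = -0.130986, cos φ = 0.991384, sin λ = 0.738477, cos λ = -0.674279.
ΔE = −sin λ·ΔX + cos λ·ΔY = −(0.738477)·(-376.7) + (-0.674279)·(458.4) = -30.91 m.

ΔE = -30.9 m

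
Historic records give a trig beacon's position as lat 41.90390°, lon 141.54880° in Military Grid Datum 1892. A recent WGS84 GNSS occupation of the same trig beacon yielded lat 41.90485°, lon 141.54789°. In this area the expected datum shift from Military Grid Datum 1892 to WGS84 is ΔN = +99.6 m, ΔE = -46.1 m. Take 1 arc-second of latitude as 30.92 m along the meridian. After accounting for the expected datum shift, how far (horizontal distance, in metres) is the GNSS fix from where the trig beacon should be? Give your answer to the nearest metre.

Observed coordinate differences: Δφ = +0.00095°, Δλ = -0.00091°.
Converting to metres (1° lat = 111312 m, cos φ = 0.744266): observed ΔN = 105.7 m, observed ΔE = -75.4 m.
Subtracting the expected shift leaves a residual of 105.7 − (99.6) = 6.1 m north and -75.4 − (-46.1) = -29.3 m east.
Residual distance = √(6.1² + (-29.3)²) = 29.9 m.

30 m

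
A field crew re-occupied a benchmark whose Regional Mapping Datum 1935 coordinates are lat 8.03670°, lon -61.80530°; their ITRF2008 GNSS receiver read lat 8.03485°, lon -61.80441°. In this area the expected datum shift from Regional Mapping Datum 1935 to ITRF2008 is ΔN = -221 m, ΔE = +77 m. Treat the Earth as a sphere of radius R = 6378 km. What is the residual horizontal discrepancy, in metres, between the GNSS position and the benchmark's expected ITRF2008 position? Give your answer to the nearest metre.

26 m

Observed coordinate differences: Δφ = -0.00185°, Δλ = +0.00089°.
Converting to metres (1° lat = 111317 m, cos φ = 0.990179): observed ΔN = -205.9 m, observed ΔE = 98.1 m.
Subtracting the expected shift leaves a residual of -205.9 − (-221) = 15.1 m north and 98.1 − (77) = 21.1 m east.
Residual distance = √(15.1² + 21.1²) = 25.9 m.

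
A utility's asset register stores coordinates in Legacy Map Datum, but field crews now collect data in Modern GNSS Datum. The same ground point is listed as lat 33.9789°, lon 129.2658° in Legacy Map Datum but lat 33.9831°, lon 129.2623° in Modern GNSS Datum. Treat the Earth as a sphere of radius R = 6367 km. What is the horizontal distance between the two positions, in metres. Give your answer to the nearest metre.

Δφ = 33.9831° − 33.9789° = +0.0042°; Δλ = 129.2623° − 129.2658° = -0.0035°.
1° along a meridian = πR/180 = 111125 m.
ΔN = Δφ × 111125 = 466.7 m; ΔE = Δλ × 111125 × cos(33.9789°) = -0.0035 × 111125 × 0.829243 = -322.5 m.
Distance = √(ΔE² + ΔN²) = √((-322.5)² + 466.7²) = 567.3 m.

567 m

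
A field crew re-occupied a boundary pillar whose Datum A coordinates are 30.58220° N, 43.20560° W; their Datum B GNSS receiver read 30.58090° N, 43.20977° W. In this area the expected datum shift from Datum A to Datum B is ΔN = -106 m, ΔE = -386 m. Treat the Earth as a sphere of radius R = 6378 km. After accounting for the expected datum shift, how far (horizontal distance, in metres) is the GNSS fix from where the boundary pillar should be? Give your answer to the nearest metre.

41 m

Observed coordinate differences: Δφ = -0.00130°, Δλ = -0.00417°.
Converting to metres (1° lat = 111317 m, cos φ = 0.860900): observed ΔN = -144.7 m, observed ΔE = -399.6 m.
Subtracting the expected shift leaves a residual of -144.7 − (-106) = -38.7 m north and -399.6 − (-386) = -13.6 m east.
Residual distance = √((-38.7)² + (-13.6)²) = 41.0 m.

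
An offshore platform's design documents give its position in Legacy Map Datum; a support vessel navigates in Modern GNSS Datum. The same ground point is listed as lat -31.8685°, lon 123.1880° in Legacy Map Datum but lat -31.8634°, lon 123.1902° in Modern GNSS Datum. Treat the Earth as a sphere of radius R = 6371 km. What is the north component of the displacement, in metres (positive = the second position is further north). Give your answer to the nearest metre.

ΔN = 567 m

Δφ = -31.8634° − -31.8685° = +0.0051°; Δλ = 123.1902° − 123.1880° = +0.0022°.
1° along a meridian = πR/180 = 111195 m.
ΔN = Δφ × 111195 = 567.1 m; ΔE = Δλ × 111195 × cos(-31.8685°) = +0.0022 × 111195 × 0.849262 = 207.8 m.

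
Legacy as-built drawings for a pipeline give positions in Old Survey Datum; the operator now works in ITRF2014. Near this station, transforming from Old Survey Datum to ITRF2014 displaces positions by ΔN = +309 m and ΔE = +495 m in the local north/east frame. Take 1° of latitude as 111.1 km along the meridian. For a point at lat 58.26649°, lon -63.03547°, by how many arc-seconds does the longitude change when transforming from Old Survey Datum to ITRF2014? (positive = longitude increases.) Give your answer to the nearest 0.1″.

At latitude 58.26649°, cos φ = 0.525969.
1° of longitude at this latitude = 111.1 × cos φ = 58.44 km, so Δλ = 495.0 / 58435.2 = 0.0084709° = 30.495″.

Δλ = 30.5″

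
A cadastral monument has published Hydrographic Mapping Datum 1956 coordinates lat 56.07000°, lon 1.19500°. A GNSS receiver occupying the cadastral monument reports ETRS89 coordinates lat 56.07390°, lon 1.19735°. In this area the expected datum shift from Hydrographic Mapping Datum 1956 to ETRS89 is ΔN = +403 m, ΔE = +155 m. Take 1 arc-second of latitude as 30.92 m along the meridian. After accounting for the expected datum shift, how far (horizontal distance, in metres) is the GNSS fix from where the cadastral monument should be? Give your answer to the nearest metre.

Observed coordinate differences: Δφ = +0.00390°, Δλ = +0.00235°.
Converting to metres (1° lat = 111312 m, cos φ = 0.558180): observed ΔN = 434.1 m, observed ΔE = 146.0 m.
Subtracting the expected shift leaves a residual of 434.1 − (403) = 31.1 m north and 146.0 − (155) = -9.0 m east.
Residual distance = √(31.1² + (-9.0)²) = 32.4 m.

32 m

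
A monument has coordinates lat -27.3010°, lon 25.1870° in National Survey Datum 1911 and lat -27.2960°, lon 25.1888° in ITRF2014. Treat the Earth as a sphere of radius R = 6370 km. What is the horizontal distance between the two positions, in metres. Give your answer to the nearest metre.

584 m

Δφ = -27.2960° − -27.3010° = +0.0050°; Δλ = 25.1888° − 25.1870° = +0.0018°.
1° along a meridian = πR/180 = 111177 m.
ΔN = Δφ × 111177 = 555.9 m; ΔE = Δλ × 111177 × cos(-27.3010°) = +0.0018 × 111177 × 0.888609 = 177.8 m.
Distance = √(ΔE² + ΔN²) = √(177.8² + 555.9²) = 583.6 m.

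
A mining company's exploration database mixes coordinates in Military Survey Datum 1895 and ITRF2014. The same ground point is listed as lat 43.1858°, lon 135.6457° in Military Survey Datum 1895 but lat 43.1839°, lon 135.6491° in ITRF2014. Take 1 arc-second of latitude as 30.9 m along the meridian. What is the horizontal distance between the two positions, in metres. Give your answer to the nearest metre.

347 m

Δφ = 43.1839° − 43.1858° = -0.0019°; Δλ = 135.6491° − 135.6457° = +0.0034°.
1° of latitude = 3600 × 30.90 = 111240 m.
ΔN = Δφ × 111240 = -211.4 m; ΔE = Δλ × 111240 × cos(43.1858°) = +0.0034 × 111240 × 0.729138 = 275.8 m.
Distance = √(ΔE² + ΔN²) = √(275.8² + (-211.4)²) = 347.4 m.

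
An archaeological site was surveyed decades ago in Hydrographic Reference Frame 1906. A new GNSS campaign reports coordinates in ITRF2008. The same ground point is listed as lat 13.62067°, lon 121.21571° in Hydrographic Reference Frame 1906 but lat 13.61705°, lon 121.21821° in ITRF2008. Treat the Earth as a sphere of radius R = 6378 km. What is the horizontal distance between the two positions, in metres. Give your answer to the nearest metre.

485 m

Δφ = 13.61705° − 13.62067° = -0.00362°; Δλ = 121.21821° − 121.21571° = +0.00250°.
1° along a meridian = πR/180 = 111317 m.
ΔN = Δφ × 111317 = -403.0 m; ΔE = Δλ × 111317 × cos(13.62067°) = +0.00250 × 111317 × 0.971876 = 270.5 m.
Distance = √(ΔE² + ΔN²) = √(270.5² + (-403.0)²) = 485.3 m.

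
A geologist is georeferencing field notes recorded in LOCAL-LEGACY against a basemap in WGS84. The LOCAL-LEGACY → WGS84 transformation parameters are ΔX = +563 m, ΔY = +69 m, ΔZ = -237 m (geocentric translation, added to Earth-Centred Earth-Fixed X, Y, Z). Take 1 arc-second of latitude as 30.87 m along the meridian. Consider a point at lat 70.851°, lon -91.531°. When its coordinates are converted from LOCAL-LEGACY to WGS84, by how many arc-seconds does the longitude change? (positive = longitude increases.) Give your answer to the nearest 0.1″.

Δλ = 55.4″

sin φ = 0.944669, cos φ = 0.328026, sin λ = -0.999643, cos λ = -0.026718.
East component: ΔE = −sin λ·ΔX + cos λ·ΔY = −(-0.999643)(563) + (-0.026718)(69) = 560.96 m.
1° of latitude spans 3600 × 30.87 = 111132 m; at latitude φ, 1° of longitude spans that × cos φ = 36454.2 m, so Δλ = 560.96 / 36454.2 × 3600 = 55.397″.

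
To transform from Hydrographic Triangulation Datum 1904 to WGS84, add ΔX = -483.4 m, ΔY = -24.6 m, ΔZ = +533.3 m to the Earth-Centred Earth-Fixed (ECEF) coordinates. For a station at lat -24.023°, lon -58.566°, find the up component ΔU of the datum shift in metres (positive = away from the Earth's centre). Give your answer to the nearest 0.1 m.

The local up (radial) axis is (cos φ cos λ, cos φ sin λ, sin φ), giving ΔU = -230.264 + 19.172 − 217.108 = -428.20 m.

ΔU = -428.2 m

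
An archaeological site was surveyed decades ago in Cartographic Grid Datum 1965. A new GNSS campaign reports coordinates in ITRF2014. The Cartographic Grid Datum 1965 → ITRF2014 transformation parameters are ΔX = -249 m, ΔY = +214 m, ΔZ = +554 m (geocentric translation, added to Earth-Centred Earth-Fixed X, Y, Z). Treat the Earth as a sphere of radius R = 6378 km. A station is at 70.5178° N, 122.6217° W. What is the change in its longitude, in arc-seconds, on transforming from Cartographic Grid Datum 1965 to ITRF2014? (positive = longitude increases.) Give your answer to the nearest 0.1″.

sin φ = 0.942745, cos φ = 0.333514, sin λ = -0.842248, cos λ = -0.539090.
East component: ΔE = −sin λ·ΔX + cos λ·ΔY = −(-0.842248)(-249) + (-0.539090)(214) = -325.09 m.
1° of latitude spans πR/180 = 111317 m; at latitude φ, 1° of longitude spans that × cos φ = 37125.8 m, so Δλ = -325.09 / 37125.8 × 3600 = -31.523″.

Δλ = -31.5″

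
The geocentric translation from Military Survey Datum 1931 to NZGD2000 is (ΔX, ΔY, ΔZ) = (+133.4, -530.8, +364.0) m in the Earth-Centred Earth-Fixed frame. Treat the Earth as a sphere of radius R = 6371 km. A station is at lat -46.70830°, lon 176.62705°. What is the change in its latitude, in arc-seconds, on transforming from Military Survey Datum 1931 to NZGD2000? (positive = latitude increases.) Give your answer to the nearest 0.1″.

sin φ = -0.727872, cos φ = 0.685713, sin λ = 0.058835, cos λ = -0.998268.
North component: ΔN = −sin φ cos λ·ΔX − sin φ sin λ·ΔY + cos φ·ΔZ = −(-0.727872)(-0.998268)(133.4) − (-0.727872)(0.058835)(-530.8) + (0.685713)(364.0) = 129.94 m.
1° of latitude spans πR/180 = 111195 m, so Δφ = 129.94 / 111195 × 3600 = 4.207″.

Δφ = 4.2″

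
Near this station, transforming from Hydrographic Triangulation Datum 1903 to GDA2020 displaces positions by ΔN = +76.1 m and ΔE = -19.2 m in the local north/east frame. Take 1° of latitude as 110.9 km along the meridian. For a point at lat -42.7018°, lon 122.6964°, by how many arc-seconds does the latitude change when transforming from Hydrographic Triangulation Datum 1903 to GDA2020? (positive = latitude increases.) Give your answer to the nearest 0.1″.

Δφ = 2.5″

1° of latitude = 110.9 km, so Δφ = 76.1 / 110900 = 0.0006862° = 2.470″.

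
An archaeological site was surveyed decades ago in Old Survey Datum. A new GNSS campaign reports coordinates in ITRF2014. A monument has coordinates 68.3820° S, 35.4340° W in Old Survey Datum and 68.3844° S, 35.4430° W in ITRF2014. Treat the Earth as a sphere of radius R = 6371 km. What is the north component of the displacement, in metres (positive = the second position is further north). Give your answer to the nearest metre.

Δφ = -68.3844° − -68.3820° = -0.0024°; Δλ = -35.4430° − -35.4340° = -0.0090°.
1° along a meridian = πR/180 = 111195 m.
ΔN = Δφ × 111195 = -266.9 m; ΔE = Δλ × 111195 × cos(-68.3820°) = -0.0090 × 111195 × 0.368417 = -368.7 m.

ΔN = -267 m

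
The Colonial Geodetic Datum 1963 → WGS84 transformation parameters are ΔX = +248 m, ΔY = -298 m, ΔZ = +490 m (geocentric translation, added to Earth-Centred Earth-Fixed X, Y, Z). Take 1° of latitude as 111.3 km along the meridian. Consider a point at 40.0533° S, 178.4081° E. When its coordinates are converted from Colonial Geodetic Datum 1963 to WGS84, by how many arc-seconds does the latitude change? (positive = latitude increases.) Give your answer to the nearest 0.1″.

Δφ = 6.8″

sin φ = -0.643500, cos φ = 0.765446, sin λ = 0.027780, cos λ = -0.999614.
North component: ΔN = −sin φ cos λ·ΔX − sin φ sin λ·ΔY + cos φ·ΔZ = −(-0.643500)(-0.999614)(248) − (-0.643500)(0.027780)(-298) + (0.765446)(490) = 210.21 m.
1° of latitude spans 111300 m, so Δφ = 210.21 / 111300 × 3600 = 6.799″.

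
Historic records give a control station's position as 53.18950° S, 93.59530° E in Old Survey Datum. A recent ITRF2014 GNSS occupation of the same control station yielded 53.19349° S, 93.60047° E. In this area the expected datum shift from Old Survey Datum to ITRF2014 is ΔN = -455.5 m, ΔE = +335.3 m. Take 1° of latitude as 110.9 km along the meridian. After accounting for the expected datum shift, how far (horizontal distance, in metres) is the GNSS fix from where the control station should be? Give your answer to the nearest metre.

15 m

Observed coordinate differences: Δφ = -0.00399°, Δλ = +0.00517°.
Converting to metres (1° lat = 110900 m, cos φ = 0.599170): observed ΔN = -442.5 m, observed ΔE = 343.5 m.
Subtracting the expected shift leaves a residual of -442.5 − (-455.5) = 13.0 m north and 343.5 − (335.3) = 8.2 m east.
Residual distance = √(13.0² + 8.2²) = 15.4 m.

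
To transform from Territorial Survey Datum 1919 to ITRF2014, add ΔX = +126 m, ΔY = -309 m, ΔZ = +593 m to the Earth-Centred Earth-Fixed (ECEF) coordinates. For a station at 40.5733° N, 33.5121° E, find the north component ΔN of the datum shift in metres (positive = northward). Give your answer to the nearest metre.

ΔN = 493 m

The local north axis is (−sin φ cos λ, −sin φ sin λ, cos φ), giving ΔN = -68.330 + 110.964 + 450.428 = 493.06 m.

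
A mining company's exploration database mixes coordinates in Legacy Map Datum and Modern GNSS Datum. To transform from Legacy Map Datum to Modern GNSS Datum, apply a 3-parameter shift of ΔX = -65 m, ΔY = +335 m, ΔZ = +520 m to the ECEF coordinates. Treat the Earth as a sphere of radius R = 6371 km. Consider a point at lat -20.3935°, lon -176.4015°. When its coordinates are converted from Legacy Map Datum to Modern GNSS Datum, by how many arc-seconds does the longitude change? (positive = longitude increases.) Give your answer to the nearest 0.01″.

Δλ = -11.69″

sin φ = -0.348466, cos φ = 0.937322, sin λ = -0.062764, cos λ = -0.998028.
East component: ΔE = −sin λ·ΔX + cos λ·ΔY = −(-0.062764)(-65) + (-0.998028)(335) = -338.42 m.
1° of latitude spans πR/180 = 111195 m; at latitude φ, 1° of longitude spans that × cos φ = 104225.4 m, so Δλ = -338.42 / 104225.4 × 3600 = -11.689″.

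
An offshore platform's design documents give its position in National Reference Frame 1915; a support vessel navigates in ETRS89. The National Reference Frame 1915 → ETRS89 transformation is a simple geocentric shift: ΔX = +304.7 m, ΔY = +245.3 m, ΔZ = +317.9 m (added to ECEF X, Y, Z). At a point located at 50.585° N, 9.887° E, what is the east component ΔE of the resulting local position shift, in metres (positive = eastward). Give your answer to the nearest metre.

The local east axis at (φ, λ) is (−sin λ, cos λ, 0), so ΔE = −sin(9.887°)·304.7 + cos(9.887°)·245.3 = 189.34 m.

ΔE = 189 m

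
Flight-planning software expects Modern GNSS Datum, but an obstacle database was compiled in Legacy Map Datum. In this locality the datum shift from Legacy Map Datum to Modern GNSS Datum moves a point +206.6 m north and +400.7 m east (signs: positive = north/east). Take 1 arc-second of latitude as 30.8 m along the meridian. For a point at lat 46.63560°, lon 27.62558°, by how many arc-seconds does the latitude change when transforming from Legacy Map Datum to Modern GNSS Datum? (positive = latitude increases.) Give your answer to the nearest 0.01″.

Δφ = 6.71″

1″ of latitude = 30.80 m, so Δφ = 206.6 / 30.80 = 6.708″.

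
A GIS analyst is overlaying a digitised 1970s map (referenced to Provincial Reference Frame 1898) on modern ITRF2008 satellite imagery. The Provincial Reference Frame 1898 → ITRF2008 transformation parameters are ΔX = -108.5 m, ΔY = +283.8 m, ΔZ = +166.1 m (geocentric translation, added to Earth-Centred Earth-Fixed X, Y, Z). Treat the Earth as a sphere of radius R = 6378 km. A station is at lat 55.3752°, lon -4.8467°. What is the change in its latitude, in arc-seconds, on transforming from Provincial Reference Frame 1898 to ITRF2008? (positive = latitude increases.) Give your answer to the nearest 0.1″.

Δφ = 6.6″

sin φ = 0.822891, cos φ = 0.568200, sin λ = -0.084490, cos λ = 0.996424.
North component: ΔN = −sin φ cos λ·ΔX − sin φ sin λ·ΔY + cos φ·ΔZ = −(0.822891)(0.996424)(-108.5) − (0.822891)(-0.084490)(283.8) + (0.568200)(166.1) = 203.07 m.
1° of latitude spans πR/180 = 111317 m, so Δφ = 203.07 / 111317 × 3600 = 6.567″.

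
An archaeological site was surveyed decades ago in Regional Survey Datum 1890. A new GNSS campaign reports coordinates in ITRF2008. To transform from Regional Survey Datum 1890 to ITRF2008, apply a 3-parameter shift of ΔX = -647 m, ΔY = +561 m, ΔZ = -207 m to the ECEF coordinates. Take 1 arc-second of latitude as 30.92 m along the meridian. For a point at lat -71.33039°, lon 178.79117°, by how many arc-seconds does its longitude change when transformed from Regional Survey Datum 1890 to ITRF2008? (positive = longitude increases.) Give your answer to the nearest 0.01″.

Δλ = -55.29″

sin φ = -0.947380, cos φ = 0.320111, sin λ = 0.021096, cos λ = -0.999777.
East component: ΔE = −sin λ·ΔX + cos λ·ΔY = −(0.021096)(-647) + (-0.999777)(561) = -547.23 m.
1° of latitude spans 3600 × 30.92 = 111312 m; at latitude φ, 1° of longitude spans that × cos φ = 35632.1 m, so Δλ = -547.23 / 35632.1 × 3600 = -55.288″.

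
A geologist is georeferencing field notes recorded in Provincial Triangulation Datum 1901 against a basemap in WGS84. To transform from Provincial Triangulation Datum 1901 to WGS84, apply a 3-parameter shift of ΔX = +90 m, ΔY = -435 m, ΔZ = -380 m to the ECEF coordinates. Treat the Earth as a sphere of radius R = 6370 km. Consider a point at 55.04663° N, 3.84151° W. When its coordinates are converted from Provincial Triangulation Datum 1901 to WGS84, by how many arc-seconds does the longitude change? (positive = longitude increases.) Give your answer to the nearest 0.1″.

Δλ = -24.2″

sin φ = 0.819619, cos φ = 0.572910, sin λ = -0.066997, cos λ = 0.997753.
East component: ΔE = −sin λ·ΔX + cos λ·ΔY = −(-0.066997)(90) + (0.997753)(-435) = -427.99 m.
1° of latitude spans πR/180 = 111177 m; at latitude φ, 1° of longitude spans that × cos φ = 63694.6 m, so Δλ = -427.99 / 63694.6 × 3600 = -24.190″.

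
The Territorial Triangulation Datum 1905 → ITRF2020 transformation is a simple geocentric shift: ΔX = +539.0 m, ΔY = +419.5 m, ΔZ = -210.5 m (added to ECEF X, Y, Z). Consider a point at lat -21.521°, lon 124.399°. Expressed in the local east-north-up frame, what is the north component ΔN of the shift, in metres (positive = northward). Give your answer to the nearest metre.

At φ = -21.521°, λ = 124.399°: sin φ = -0.366842, cos φ = 0.930283, sin λ = 0.825123, cos λ = -0.564953.
ΔN = −sin φ cos λ·ΔX − sin φ sin λ·ΔY + cos φ·ΔZ = −(-0.366842)(-0.564953)(539.0) − (-0.366842)(0.825123)(419.5) + (0.930283)(-210.5) = -180.55 m.

ΔN = -181 m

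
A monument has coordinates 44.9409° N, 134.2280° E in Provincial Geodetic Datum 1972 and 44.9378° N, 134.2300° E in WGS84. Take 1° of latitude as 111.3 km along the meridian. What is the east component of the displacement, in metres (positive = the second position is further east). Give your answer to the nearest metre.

Δφ = 44.9378° − 44.9409° = -0.0031°; Δλ = 134.2300° − 134.2280° = +0.0020°.
ΔN = Δφ × 111300 = -345.0 m; ΔE = Δλ × 111300 × cos(44.9409°) = +0.0020 × 111300 × 0.707836 = 157.6 m.

ΔE = 158 m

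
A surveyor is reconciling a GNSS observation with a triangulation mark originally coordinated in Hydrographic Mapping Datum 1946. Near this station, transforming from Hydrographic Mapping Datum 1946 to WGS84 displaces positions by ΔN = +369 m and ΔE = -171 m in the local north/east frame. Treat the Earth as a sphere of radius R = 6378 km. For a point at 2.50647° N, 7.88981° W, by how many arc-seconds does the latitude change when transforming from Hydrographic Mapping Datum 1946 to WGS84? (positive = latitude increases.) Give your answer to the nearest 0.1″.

Δφ = 11.9″

On a sphere of radius R, 1 rad of latitude = R, so Δφ = ΔN / R = 369.0 / 6378000 = 5.7855e-05 rad = 11.933″.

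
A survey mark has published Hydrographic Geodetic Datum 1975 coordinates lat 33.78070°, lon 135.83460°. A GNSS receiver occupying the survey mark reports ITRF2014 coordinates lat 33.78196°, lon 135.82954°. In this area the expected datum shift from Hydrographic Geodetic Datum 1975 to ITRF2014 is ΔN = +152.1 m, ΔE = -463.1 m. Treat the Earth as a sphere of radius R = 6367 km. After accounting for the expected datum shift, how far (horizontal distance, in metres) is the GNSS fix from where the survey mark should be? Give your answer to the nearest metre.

13 m

Observed coordinate differences: Δφ = +0.00126°, Δλ = -0.00506°.
Converting to metres (1° lat = 111125 m, cos φ = 0.831172): observed ΔN = 140.0 m, observed ΔE = -467.4 m.
Subtracting the expected shift leaves a residual of 140.0 − (152.1) = -12.1 m north and -467.4 − (-463.1) = -4.3 m east.
Residual distance = √((-12.1)² + (-4.3)²) = 12.8 m.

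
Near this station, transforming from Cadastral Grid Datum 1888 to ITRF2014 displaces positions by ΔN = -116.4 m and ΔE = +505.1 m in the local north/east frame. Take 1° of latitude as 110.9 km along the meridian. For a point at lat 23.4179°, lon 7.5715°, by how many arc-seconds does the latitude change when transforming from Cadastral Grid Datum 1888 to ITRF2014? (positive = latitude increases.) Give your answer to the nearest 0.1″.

1° of latitude = 110.9 km, so Δφ = -116.4 / 110900 = -0.0010496° = -3.779″.

Δφ = -3.8″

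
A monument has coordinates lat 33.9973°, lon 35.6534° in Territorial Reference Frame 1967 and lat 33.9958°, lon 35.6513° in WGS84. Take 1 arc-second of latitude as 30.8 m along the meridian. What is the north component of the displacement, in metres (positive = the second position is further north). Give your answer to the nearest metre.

Δφ = 33.9958° − 33.9973° = -0.0015°; Δλ = 35.6513° − 35.6534° = -0.0021°.
1° of latitude = 3600 × 30.80 = 110880 m.
ΔN = Δφ × 110880 = -166.3 m; ΔE = Δλ × 110880 × cos(33.9973°) = -0.0021 × 110880 × 0.829064 = -193.0 m.

ΔN = -166 m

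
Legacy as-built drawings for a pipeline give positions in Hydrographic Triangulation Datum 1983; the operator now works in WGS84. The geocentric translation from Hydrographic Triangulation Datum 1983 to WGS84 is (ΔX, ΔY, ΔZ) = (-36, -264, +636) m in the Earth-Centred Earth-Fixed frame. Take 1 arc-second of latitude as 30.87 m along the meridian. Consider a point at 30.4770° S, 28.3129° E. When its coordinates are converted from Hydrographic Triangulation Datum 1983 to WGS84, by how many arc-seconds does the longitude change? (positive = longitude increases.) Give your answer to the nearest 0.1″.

Δλ = -8.1″

sin φ = -0.507192, cos φ = 0.861833, sin λ = 0.474286, cos λ = 0.880371.
East component: ΔE = −sin λ·ΔX + cos λ·ΔY = −(0.474286)(-36) + (0.880371)(-264) = -215.34 m.
1° of latitude spans 3600 × 30.87 = 111132 m; at latitude φ, 1° of longitude spans that × cos φ = 95777.2 m, so Δλ = -215.34 / 95777.2 × 3600 = -8.094″.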